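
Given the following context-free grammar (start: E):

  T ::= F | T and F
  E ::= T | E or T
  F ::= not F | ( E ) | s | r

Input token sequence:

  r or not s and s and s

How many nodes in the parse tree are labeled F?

[E [E [T [F r]]] or [T [T [T [F not [F s]]] and [F s]] and [F s]]]

5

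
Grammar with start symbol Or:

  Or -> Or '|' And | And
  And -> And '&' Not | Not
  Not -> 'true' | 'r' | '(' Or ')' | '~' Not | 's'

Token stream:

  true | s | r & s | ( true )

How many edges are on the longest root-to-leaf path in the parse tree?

6

[Or [Or [Or [Or [And [Not true]]] | [And [Not s]]] | [And [And [Not r]] & [Not s]]] | [And [Not ( [Or [And [Not true]]] )]]]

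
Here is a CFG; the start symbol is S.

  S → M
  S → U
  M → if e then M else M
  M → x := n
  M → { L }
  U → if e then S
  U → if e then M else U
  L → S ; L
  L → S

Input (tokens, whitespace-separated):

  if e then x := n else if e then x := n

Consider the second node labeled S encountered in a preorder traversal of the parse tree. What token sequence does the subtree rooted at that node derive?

x := n

[S [U if e then [M x := n] else [U if e then [S [M x := n]]]]]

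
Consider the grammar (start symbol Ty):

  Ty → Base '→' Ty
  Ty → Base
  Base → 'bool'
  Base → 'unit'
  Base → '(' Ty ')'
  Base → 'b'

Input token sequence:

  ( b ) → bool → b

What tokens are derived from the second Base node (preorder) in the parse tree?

[Ty [Base ( [Ty [Base b]] )] → [Ty [Base bool] → [Ty [Base b]]]]

b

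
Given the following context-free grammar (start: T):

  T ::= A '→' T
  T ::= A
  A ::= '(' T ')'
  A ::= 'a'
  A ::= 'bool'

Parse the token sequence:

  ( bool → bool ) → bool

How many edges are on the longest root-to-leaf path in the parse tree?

[T [A ( [T [A bool] → [T [A bool]]] )] → [T [A bool]]]

5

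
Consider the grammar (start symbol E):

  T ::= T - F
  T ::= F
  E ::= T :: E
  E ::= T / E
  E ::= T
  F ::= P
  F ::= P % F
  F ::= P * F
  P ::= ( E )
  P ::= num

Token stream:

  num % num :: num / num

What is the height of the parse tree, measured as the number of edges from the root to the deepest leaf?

[E [T [F [P num] % [F [P num]]]] :: [E [T [F [P num]]] / [E [T [F [P num]]]]]]

6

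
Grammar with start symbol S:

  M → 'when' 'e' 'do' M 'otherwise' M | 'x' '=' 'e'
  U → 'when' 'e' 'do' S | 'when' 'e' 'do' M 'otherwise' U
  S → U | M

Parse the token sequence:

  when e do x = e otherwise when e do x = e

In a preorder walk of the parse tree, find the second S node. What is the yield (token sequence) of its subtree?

x = e

[S [U when e do [M x = e] otherwise [U when e do [S [M x = e]]]]]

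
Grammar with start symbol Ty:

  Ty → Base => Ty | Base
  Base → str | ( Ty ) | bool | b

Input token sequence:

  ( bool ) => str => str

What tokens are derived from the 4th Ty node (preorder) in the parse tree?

[Ty [Base ( [Ty [Base bool]] )] => [Ty [Base str] => [Ty [Base str]]]]

str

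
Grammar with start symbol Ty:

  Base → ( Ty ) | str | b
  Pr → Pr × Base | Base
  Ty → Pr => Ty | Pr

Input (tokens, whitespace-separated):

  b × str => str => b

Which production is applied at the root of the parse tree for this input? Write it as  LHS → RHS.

Ty → Pr => Ty

[Ty [Pr [Pr [Base b]] × [Base str]] => [Ty [Pr [Base str]] => [Ty [Pr [Base b]]]]]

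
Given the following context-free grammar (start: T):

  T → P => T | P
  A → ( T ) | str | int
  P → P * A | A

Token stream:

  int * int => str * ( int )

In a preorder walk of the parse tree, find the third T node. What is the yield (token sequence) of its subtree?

[T [P [P [A int]] * [A int]] => [T [P [P [A str]] * [A ( [T [P [A int]]] )]]]]

int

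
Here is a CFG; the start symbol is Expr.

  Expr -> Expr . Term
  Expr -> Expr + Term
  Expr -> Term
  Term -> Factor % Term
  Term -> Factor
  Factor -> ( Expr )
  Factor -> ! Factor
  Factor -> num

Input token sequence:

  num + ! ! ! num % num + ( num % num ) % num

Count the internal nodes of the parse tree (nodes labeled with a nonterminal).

[Expr [Expr [Expr [Term [Factor num]]] + [Term [Factor ! [Factor ! [Factor ! [Factor num]]]] % [Term [Factor num]]]] + [Term [Factor ( [Expr [Term [Factor num] % [Term [Factor num]]]] )] % [Term [Factor num]]]]

21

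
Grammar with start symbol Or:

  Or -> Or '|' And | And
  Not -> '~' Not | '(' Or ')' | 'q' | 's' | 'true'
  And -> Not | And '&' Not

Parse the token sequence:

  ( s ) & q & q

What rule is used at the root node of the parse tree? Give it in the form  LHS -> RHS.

[Or [And [And [And [Not ( [Or [And [Not s]]] )]] & [Not q]] & [Not q]]]

Or -> And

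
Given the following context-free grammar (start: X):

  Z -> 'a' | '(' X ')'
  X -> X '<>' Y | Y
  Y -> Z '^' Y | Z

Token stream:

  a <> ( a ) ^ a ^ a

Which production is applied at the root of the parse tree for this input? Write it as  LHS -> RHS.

[X [X [Y [Z a]]] <> [Y [Z ( [X [Y [Z a]]] )] ^ [Y [Z a] ^ [Y [Z a]]]]]

X -> X '<>' Y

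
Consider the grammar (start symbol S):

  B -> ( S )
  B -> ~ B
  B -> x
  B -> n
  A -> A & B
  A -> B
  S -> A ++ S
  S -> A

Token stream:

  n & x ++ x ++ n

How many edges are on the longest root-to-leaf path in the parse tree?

5

[S [A [A [B n]] & [B x]] ++ [S [A [B x]] ++ [S [A [B n]]]]]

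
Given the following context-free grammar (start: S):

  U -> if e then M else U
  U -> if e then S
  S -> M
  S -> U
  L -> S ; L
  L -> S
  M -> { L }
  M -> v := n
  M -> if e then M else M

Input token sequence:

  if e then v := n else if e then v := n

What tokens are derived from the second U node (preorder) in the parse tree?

[S [U if e then [M v := n] else [U if e then [S [M v := n]]]]]

if e then v := n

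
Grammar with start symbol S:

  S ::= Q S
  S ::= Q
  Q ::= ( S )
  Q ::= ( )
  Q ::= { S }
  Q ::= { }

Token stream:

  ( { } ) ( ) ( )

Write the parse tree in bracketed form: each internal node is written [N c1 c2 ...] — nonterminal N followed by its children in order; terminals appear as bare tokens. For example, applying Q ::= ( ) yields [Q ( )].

S
Q S
( S ) S
( Q ) S
( { } ) S
( { } ) Q S
( { } ) ( ) S
( { } ) ( ) Q
( { } ) ( ) ( )

[S [Q ( [S [Q { }]] )] [S [Q ( )] [S [Q ( )]]]]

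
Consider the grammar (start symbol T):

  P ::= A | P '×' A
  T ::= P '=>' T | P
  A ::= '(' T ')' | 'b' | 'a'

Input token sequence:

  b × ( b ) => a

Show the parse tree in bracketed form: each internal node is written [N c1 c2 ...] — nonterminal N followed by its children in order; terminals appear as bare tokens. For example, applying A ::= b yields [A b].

T
P => T
P × A => T
A × A => T
b × A => T
b × ( T ) => T
b × ( P ) => T
b × ( A ) => T
b × ( b ) => T
b × ( b ) => P
b × ( b ) => A
b × ( b ) => a

[T [P [P [A b]] × [A ( [T [P [A b]]] )]] => [T [P [A a]]]]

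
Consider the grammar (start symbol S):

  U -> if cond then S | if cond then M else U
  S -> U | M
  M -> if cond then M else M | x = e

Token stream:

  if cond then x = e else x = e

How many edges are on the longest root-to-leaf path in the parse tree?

[S [M if cond then [M x = e] else [M x = e]]]

3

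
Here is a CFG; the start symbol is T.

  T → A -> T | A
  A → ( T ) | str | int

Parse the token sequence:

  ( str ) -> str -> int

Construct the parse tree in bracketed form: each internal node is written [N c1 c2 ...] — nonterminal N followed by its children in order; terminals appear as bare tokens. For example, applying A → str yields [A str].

[T [A ( [T [A str]] )] -> [T [A str] -> [T [A int]]]]

T
A -> T
( T ) -> T
( A ) -> T
( str ) -> T
( str ) -> A -> T
( str ) -> str -> T
( str ) -> str -> A
( str ) -> str -> int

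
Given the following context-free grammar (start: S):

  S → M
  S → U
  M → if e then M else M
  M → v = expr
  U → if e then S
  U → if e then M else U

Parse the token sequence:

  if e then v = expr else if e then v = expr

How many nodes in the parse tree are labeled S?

2

[S [U if e then [M v = expr] else [U if e then [S [M v = expr]]]]]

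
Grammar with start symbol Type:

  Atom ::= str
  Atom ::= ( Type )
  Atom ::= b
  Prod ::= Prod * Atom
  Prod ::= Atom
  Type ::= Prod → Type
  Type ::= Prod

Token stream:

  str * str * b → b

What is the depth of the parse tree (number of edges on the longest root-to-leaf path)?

[Type [Prod [Prod [Prod [Atom str]] * [Atom str]] * [Atom b]] → [Type [Prod [Atom b]]]]

5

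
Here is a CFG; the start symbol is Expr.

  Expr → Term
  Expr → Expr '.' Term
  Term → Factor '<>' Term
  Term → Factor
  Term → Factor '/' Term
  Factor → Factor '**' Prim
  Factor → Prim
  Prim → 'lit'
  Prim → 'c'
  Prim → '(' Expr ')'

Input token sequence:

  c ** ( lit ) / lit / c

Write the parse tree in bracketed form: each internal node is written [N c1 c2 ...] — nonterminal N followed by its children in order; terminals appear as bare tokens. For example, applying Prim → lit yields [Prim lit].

[Expr [Term [Factor [Factor [Prim c]] ** [Prim ( [Expr [Term [Factor [Prim lit]]]] )]] / [Term [Factor [Prim lit]] / [Term [Factor [Prim c]]]]]]

Expr
Term
Factor / Term
Factor ** Prim / Term
Prim ** Prim / Term
c ** Prim / Term
c ** ( Expr ) / Term
c ** ( Term ) / Term
c ** ( Factor ) / Term
c ** ( Prim ) / Term
c ** ( lit ) / Term
c ** ( lit ) / Factor / Term
c ** ( lit ) / Prim / Term
c ** ( lit ) / lit / Term
c ** ( lit ) / lit / Factor
c ** ( lit ) / lit / Prim
c ** ( lit ) / lit / c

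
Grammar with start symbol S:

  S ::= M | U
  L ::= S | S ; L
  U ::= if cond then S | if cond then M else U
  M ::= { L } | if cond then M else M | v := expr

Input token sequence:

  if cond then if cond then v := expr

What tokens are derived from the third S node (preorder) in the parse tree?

[S [U if cond then [S [U if cond then [S [M v := expr]]]]]]

v := expr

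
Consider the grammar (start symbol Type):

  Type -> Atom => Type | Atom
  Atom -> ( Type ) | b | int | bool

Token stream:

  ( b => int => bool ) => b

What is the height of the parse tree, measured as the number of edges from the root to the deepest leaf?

6

[Type [Atom ( [Type [Atom b] => [Type [Atom int] => [Type [Atom bool]]]] )] => [Type [Atom b]]]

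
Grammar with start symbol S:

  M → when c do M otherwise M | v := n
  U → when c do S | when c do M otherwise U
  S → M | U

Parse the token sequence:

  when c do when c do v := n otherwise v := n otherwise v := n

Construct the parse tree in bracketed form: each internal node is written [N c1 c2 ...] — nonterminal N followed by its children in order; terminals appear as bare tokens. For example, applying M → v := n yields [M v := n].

S
M
when c do M otherwise M
when c do when c do M otherwise M otherwise M
when c do when c do v := n otherwise M otherwise M
when c do when c do v := n otherwise v := n otherwise M
when c do when c do v := n otherwise v := n otherwise v := n

[S [M when c do [M when c do [M v := n] otherwise [M v := n]] otherwise [M v := n]]]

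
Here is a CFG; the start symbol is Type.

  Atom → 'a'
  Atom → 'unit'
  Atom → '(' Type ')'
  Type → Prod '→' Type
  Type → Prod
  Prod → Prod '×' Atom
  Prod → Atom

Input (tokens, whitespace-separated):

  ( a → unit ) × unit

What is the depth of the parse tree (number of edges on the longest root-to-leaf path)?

[Type [Prod [Prod [Atom ( [Type [Prod [Atom a]] → [Type [Prod [Atom unit]]]] )]] × [Atom unit]]]

8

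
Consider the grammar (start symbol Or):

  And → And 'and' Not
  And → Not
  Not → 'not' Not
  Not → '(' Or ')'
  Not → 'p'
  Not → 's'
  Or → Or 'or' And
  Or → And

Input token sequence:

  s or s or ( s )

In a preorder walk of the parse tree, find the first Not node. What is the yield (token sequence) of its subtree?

s

[Or [Or [Or [And [Not s]]] or [And [Not s]]] or [And [Not ( [Or [And [Not s]]] )]]]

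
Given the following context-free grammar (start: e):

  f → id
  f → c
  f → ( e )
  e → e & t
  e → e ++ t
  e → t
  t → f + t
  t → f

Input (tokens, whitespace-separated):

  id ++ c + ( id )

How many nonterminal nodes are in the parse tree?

11

[e [e [t [f id]]] ++ [t [f c] + [t [f ( [e [t [f id]]] )]]]]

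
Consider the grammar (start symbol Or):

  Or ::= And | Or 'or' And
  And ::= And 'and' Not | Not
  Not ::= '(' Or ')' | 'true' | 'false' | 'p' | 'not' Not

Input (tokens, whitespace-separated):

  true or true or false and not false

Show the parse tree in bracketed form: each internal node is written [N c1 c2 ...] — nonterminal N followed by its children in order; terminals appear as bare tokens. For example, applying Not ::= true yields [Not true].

Or
Or or And
Or or And or And
And or And or And
Not or And or And
true or And or And
true or Not or And
true or true or And
true or true or And and Not
true or true or Not and Not
true or true or false and Not
true or true or false and not Not
true or true or false and not false

[Or [Or [Or [And [Not true]]] or [And [Not true]]] or [And [And [Not false]] and [Not not [Not false]]]]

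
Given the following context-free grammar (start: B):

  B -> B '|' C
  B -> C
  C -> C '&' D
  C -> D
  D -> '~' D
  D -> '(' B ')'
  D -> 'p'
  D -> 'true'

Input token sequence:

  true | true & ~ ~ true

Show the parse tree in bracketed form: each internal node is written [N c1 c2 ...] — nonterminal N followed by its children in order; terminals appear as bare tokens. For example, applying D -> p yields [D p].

[B [B [C [D true]]] | [C [C [D true]] & [D ~ [D ~ [D true]]]]]

B
B | C
C | C
D | C
true | C
true | C & D
true | D & D
true | true & D
true | true & ~ D
true | true & ~ ~ D
true | true & ~ ~ true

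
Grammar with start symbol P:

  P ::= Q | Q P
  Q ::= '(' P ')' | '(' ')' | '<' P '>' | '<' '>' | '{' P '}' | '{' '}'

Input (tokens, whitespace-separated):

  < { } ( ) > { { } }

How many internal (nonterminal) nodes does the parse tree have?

[P [Q < [P [Q { }] [P [Q ( )]]] >] [P [Q { [P [Q { }]] }]]]

10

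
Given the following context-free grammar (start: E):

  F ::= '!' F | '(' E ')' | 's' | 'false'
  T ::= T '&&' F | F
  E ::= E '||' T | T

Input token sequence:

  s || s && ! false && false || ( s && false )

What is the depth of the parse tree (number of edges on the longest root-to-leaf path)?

7

[E [E [E [T [F s]]] || [T [T [T [F s]] && [F ! [F false]]] && [F false]]] || [T [F ( [E [T [T [F s]] && [F false]]] )]]]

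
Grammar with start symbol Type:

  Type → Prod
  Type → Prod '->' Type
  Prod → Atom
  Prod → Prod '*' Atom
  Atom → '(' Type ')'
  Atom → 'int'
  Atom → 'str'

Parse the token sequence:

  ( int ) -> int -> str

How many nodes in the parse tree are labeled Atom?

[Type [Prod [Atom ( [Type [Prod [Atom int]]] )]] -> [Type [Prod [Atom int]] -> [Type [Prod [Atom str]]]]]

4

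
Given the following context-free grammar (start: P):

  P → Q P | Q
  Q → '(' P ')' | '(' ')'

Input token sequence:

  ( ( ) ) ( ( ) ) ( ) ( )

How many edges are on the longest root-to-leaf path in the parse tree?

[P [Q ( [P [Q ( )]] )] [P [Q ( [P [Q ( )]] )] [P [Q ( )] [P [Q ( )]]]]]

5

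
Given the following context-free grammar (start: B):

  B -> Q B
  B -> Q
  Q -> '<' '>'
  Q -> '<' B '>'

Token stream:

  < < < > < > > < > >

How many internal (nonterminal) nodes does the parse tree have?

10

[B [Q < [B [Q < [B [Q < >] [B [Q < >]]] >] [B [Q < >]]] >]]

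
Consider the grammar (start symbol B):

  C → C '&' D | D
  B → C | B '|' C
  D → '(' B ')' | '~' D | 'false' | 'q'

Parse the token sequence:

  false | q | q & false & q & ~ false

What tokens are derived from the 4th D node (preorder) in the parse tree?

[B [B [B [C [D false]]] | [C [D q]]] | [C [C [C [C [D q]] & [D false]] & [D q]] & [D ~ [D false]]]]

false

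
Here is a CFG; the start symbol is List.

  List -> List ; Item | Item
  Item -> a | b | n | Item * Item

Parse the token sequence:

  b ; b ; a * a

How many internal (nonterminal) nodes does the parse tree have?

[List [List [List [Item b]] ; [Item b]] ; [Item [Item a] * [Item a]]]

8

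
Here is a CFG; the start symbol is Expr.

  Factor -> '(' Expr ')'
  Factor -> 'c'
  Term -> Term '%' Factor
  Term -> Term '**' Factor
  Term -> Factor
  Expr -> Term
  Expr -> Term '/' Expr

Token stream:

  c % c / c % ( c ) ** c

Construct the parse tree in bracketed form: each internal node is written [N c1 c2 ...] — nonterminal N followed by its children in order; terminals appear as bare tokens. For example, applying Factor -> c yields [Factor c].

Expr
Term / Expr
Term % Factor / Expr
Factor % Factor / Expr
c % Factor / Expr
c % c / Expr
c % c / Term
c % c / Term ** Factor
c % c / Term % Factor ** Factor
c % c / Factor % Factor ** Factor
c % c / c % Factor ** Factor
c % c / c % ( Expr ) ** Factor
c % c / c % ( Term ) ** Factor
c % c / c % ( Factor ) ** Factor
c % c / c % ( c ) ** Factor
c % c / c % ( c ) ** c

[Expr [Term [Term [Factor c]] % [Factor c]] / [Expr [Term [Term [Term [Factor c]] % [Factor ( [Expr [Term [Factor c]]] )]] ** [Factor c]]]]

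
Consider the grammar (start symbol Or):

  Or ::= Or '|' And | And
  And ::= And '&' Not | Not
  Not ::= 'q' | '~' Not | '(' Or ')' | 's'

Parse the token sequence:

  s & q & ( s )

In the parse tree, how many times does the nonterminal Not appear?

4

[Or [And [And [And [Not s]] & [Not q]] & [Not ( [Or [And [Not s]]] )]]]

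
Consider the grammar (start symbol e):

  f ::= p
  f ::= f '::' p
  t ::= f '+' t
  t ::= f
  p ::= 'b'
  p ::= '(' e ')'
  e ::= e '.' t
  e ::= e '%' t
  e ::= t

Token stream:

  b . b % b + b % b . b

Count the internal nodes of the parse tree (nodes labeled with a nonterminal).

[e [e [e [e [e [t [f [p b]]]] . [t [f [p b]]]] % [t [f [p b]] + [t [f [p b]]]]] % [t [f [p b]]]] . [t [f [p b]]]]

23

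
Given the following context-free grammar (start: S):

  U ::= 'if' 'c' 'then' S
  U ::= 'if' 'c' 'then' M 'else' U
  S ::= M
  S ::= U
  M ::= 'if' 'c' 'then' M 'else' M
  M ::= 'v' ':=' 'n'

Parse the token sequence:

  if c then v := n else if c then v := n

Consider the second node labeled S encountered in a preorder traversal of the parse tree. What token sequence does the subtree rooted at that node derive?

[S [U if c then [M v := n] else [U if c then [S [M v := n]]]]]

v := n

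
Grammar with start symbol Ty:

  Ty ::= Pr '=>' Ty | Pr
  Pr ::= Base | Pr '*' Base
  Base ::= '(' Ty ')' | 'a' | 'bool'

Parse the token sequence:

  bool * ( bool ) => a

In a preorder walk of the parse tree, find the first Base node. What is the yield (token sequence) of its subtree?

[Ty [Pr [Pr [Base bool]] * [Base ( [Ty [Pr [Base bool]]] )]] => [Ty [Pr [Base a]]]]

bool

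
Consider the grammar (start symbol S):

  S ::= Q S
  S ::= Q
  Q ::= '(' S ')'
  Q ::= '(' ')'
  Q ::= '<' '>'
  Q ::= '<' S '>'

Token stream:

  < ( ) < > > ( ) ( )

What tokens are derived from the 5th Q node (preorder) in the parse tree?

( )

[S [Q < [S [Q ( )] [S [Q < >]]] >] [S [Q ( )] [S [Q ( )]]]]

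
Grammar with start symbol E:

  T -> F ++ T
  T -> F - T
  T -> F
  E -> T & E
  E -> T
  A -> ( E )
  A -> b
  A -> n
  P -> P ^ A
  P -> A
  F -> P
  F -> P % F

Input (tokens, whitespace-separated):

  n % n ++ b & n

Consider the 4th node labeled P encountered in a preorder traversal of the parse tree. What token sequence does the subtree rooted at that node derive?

n

[E [T [F [P [A n]] % [F [P [A n]]]] ++ [T [F [P [A b]]]]] & [E [T [F [P [A n]]]]]]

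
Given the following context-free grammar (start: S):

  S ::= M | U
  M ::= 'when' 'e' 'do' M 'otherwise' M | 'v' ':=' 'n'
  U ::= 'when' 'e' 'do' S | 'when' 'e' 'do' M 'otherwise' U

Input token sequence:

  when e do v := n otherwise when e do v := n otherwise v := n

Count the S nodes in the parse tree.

1

[S [M when e do [M v := n] otherwise [M when e do [M v := n] otherwise [M v := n]]]]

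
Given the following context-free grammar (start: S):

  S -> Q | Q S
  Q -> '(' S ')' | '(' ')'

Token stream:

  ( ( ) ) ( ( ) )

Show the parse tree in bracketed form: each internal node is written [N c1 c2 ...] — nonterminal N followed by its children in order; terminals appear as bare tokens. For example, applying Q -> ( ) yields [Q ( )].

[S [Q ( [S [Q ( )]] )] [S [Q ( [S [Q ( )]] )]]]

S
Q S
( S ) S
( Q ) S
( ( ) ) S
( ( ) ) Q
( ( ) ) ( S )
( ( ) ) ( Q )
( ( ) ) ( ( ) )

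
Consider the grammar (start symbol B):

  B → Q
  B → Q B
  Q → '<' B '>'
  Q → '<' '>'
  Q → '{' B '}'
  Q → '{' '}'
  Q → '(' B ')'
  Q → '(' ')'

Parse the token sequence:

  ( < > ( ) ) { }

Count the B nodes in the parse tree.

4

[B [Q ( [B [Q < >] [B [Q ( )]]] )] [B [Q { }]]]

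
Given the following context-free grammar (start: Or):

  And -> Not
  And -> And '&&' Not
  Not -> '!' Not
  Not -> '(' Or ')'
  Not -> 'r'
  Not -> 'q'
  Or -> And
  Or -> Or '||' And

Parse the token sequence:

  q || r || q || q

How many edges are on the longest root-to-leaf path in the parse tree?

6

[Or [Or [Or [Or [And [Not q]]] || [And [Not r]]] || [And [Not q]]] || [And [Not q]]]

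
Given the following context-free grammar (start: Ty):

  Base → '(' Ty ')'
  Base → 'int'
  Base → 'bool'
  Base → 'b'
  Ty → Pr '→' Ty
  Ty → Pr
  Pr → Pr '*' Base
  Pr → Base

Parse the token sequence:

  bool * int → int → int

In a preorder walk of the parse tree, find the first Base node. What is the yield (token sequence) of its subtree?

[Ty [Pr [Pr [Base bool]] * [Base int]] → [Ty [Pr [Base int]] → [Ty [Pr [Base int]]]]]

bool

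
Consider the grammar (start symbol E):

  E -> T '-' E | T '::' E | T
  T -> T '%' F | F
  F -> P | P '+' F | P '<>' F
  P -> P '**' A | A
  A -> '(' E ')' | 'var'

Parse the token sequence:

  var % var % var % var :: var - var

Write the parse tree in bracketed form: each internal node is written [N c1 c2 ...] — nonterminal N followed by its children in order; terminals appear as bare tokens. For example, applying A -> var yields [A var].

[E [T [T [T [T [F [P [A var]]]] % [F [P [A var]]]] % [F [P [A var]]]] % [F [P [A var]]]] :: [E [T [F [P [A var]]]] - [E [T [F [P [A var]]]]]]]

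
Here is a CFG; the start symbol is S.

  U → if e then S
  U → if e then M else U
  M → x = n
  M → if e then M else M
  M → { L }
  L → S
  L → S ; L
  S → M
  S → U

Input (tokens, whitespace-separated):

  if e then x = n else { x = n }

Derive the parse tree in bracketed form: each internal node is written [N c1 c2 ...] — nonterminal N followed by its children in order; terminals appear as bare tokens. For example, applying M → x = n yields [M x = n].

[S [M if e then [M x = n] else [M { [L [S [M x = n]]] }]]]

S
M
if e then M else M
if e then x = n else M
if e then x = n else { L }
if e then x = n else { S }
if e then x = n else { M }
if e then x = n else { x = n }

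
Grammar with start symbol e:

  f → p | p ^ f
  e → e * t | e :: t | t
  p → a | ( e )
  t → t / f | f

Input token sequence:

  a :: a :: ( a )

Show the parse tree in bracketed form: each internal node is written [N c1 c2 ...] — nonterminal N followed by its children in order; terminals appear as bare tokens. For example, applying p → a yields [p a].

[e [e [e [t [f [p a]]]] :: [t [f [p a]]]] :: [t [f [p ( [e [t [f [p a]]]] )]]]]

e
e :: t
e :: t :: t
t :: t :: t
f :: t :: t
p :: t :: t
a :: t :: t
a :: f :: t
a :: p :: t
a :: a :: t
a :: a :: f
a :: a :: p
a :: a :: ( e )
a :: a :: ( t )
a :: a :: ( f )
a :: a :: ( p )
a :: a :: ( a )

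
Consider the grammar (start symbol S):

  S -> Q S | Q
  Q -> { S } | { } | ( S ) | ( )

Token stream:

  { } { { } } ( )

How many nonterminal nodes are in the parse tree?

8

[S [Q { }] [S [Q { [S [Q { }]] }] [S [Q ( )]]]]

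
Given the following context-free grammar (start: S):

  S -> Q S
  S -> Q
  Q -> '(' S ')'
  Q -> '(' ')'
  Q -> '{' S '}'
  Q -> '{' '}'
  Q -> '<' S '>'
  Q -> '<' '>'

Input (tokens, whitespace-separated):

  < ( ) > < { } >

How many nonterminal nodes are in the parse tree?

8

[S [Q < [S [Q ( )]] >] [S [Q < [S [Q { }]] >]]]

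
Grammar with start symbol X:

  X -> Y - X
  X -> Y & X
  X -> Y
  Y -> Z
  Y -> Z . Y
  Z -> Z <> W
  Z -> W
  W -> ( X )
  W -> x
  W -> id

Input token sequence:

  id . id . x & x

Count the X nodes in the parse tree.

2

[X [Y [Z [W id]] . [Y [Z [W id]] . [Y [Z [W x]]]]] & [X [Y [Z [W x]]]]]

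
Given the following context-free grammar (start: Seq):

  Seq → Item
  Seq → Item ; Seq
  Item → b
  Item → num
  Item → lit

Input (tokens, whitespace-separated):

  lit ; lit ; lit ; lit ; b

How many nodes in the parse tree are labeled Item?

5

[Seq [Item lit] ; [Seq [Item lit] ; [Seq [Item lit] ; [Seq [Item lit] ; [Seq [Item b]]]]]]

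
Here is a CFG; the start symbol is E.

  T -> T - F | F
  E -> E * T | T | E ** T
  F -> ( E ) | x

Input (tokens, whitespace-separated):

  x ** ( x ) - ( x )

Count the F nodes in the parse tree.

5

[E [E [T [F x]]] ** [T [T [F ( [E [T [F x]]] )]] - [F ( [E [T [F x]]] )]]]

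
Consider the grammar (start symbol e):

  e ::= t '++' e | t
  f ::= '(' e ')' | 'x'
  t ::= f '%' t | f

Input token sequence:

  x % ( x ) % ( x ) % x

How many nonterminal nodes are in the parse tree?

[e [t [f x] % [t [f ( [e [t [f x]]] )] % [t [f ( [e [t [f x]]] )] % [t [f x]]]]]]

15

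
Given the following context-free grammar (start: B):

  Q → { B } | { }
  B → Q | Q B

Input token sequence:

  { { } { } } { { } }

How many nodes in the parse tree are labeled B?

5

[B [Q { [B [Q { }] [B [Q { }]]] }] [B [Q { [B [Q { }]] }]]]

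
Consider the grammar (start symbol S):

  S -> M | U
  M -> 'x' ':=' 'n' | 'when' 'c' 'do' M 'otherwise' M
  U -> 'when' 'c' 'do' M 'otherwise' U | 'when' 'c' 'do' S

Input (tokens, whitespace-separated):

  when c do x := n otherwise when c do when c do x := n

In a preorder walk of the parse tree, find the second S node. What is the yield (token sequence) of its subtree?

when c do x := n

[S [U when c do [M x := n] otherwise [U when c do [S [U when c do [S [M x := n]]]]]]]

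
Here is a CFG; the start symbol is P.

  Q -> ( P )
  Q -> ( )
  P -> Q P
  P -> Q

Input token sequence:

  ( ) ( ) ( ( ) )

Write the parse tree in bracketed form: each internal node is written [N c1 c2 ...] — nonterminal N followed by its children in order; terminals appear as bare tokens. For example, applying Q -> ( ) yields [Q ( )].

P
Q P
( ) P
( ) Q P
( ) ( ) P
( ) ( ) Q
( ) ( ) ( P )
( ) ( ) ( Q )
( ) ( ) ( ( ) )

[P [Q ( )] [P [Q ( )] [P [Q ( [P [Q ( )]] )]]]]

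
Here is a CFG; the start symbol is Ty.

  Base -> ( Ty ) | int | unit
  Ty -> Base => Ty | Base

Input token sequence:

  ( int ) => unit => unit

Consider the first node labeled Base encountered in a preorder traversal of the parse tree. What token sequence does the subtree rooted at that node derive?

( int )

[Ty [Base ( [Ty [Base int]] )] => [Ty [Base unit] => [Ty [Base unit]]]]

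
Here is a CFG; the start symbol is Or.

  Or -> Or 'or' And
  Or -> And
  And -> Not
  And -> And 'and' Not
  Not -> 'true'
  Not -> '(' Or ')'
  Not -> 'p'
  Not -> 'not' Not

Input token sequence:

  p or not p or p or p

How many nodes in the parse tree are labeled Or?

[Or [Or [Or [Or [And [Not p]]] or [And [Not not [Not p]]]] or [And [Not p]]] or [And [Not p]]]

4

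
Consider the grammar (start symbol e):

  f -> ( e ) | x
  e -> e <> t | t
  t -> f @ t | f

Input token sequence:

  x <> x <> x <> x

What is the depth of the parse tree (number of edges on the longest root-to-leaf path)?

6

[e [e [e [e [t [f x]]] <> [t [f x]]] <> [t [f x]]] <> [t [f x]]]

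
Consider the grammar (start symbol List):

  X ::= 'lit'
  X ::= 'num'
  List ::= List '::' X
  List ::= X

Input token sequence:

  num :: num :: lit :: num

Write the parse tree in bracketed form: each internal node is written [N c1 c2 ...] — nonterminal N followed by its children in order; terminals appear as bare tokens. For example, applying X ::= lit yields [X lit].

[List [List [List [List [X num]] :: [X num]] :: [X lit]] :: [X num]]

List
List :: X
List :: X :: X
List :: X :: X :: X
X :: X :: X :: X
num :: X :: X :: X
num :: num :: X :: X
num :: num :: lit :: X
num :: num :: lit :: num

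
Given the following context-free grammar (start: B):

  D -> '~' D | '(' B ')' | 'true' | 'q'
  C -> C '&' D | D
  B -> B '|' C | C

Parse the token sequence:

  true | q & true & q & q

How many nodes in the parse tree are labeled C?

[B [B [C [D true]]] | [C [C [C [C [D q]] & [D true]] & [D q]] & [D q]]]

5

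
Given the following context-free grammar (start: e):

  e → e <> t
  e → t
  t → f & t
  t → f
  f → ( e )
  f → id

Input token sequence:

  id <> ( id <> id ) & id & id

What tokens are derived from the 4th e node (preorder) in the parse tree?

[e [e [t [f id]]] <> [t [f ( [e [e [t [f id]]] <> [t [f id]]] )] & [t [f id] & [t [f id]]]]]

id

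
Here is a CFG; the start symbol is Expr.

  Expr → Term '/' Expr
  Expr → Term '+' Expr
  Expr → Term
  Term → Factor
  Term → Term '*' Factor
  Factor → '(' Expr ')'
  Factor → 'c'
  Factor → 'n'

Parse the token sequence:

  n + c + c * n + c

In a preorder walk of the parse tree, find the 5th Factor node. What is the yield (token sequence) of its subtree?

[Expr [Term [Factor n]] + [Expr [Term [Factor c]] + [Expr [Term [Term [Factor c]] * [Factor n]] + [Expr [Term [Factor c]]]]]]

c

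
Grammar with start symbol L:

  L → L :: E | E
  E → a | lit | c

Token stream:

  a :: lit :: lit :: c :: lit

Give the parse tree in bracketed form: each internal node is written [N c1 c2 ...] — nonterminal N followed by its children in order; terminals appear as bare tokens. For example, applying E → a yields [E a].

L
L :: E
L :: E :: E
L :: E :: E :: E
L :: E :: E :: E :: E
E :: E :: E :: E :: E
a :: E :: E :: E :: E
a :: lit :: E :: E :: E
a :: lit :: lit :: E :: E
a :: lit :: lit :: c :: E
a :: lit :: lit :: c :: lit

[L [L [L [L [L [E a]] :: [E lit]] :: [E lit]] :: [E c]] :: [E lit]]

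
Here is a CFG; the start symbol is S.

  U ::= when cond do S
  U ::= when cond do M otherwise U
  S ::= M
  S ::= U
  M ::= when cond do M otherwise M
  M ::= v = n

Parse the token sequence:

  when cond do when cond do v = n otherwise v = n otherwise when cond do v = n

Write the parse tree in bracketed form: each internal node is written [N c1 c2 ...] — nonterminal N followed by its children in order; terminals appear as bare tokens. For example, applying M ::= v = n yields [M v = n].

S
U
when cond do M otherwise U
when cond do when cond do M otherwise M otherwise U
when cond do when cond do v = n otherwise M otherwise U
when cond do when cond do v = n otherwise v = n otherwise U
when cond do when cond do v = n otherwise v = n otherwise when cond do S
when cond do when cond do v = n otherwise v = n otherwise when cond do M
when cond do when cond do v = n otherwise v = n otherwise when cond do v = n

[S [U when cond do [M when cond do [M v = n] otherwise [M v = n]] otherwise [U when cond do [S [M v = n]]]]]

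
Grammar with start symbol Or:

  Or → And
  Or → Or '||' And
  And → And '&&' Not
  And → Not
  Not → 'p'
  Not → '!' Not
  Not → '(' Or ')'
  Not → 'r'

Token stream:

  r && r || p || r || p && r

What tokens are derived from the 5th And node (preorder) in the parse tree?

p && r

[Or [Or [Or [Or [And [And [Not r]] && [Not r]]] || [And [Not p]]] || [And [Not r]]] || [And [And [Not p]] && [Not r]]]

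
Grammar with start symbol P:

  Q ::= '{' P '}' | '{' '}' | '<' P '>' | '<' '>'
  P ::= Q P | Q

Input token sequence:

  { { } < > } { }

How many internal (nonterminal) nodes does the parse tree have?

[P [Q { [P [Q { }] [P [Q < >]]] }] [P [Q { }]]]

8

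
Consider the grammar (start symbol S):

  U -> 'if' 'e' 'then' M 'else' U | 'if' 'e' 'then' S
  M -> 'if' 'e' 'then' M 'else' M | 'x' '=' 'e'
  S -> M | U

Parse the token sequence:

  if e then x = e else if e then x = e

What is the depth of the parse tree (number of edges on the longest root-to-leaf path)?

5

[S [U if e then [M x = e] else [U if e then [S [M x = e]]]]]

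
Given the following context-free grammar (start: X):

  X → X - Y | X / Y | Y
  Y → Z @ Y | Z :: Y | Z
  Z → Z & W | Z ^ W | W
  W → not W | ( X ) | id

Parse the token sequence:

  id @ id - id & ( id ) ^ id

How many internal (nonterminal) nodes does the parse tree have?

19

[X [X [Y [Z [W id]] @ [Y [Z [W id]]]]] - [Y [Z [Z [Z [W id]] & [W ( [X [Y [Z [W id]]]] )]] ^ [W id]]]]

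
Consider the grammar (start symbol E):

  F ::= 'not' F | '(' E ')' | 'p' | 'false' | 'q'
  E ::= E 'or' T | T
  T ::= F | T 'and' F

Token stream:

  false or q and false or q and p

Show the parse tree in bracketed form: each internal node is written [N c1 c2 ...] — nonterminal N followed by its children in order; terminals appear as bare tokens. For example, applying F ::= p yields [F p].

E
E or T
E or T or T
T or T or T
F or T or T
false or T or T
false or T and F or T
false or F and F or T
false or q and F or T
false or q and false or T
false or q and false or T and F
false or q and false or F and F
false or q and false or q and F
false or q and false or q and p

[E [E [E [T [F false]]] or [T [T [F q]] and [F false]]] or [T [T [F q]] and [F p]]]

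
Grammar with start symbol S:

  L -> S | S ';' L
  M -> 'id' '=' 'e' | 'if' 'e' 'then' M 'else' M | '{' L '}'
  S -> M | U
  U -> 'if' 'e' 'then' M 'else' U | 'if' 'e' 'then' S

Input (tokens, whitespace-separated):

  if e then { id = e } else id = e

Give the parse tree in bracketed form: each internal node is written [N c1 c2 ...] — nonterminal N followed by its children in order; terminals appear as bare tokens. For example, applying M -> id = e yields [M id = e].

S
M
if e then M else M
if e then { L } else M
if e then { S } else M
if e then { M } else M
if e then { id = e } else M
if e then { id = e } else id = e

[S [M if e then [M { [L [S [M id = e]]] }] else [M id = e]]]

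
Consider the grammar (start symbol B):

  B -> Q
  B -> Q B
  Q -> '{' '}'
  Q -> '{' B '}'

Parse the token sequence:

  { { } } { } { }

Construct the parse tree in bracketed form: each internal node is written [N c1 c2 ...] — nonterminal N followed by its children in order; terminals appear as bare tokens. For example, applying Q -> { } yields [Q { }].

[B [Q { [B [Q { }]] }] [B [Q { }] [B [Q { }]]]]

B
Q B
{ B } B
{ Q } B
{ { } } B
{ { } } Q B
{ { } } { } B
{ { } } { } Q
{ { } } { } { }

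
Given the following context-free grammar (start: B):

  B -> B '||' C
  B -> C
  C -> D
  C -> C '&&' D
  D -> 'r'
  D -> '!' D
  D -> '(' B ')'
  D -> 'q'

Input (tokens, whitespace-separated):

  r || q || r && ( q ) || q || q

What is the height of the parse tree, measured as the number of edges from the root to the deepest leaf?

8

[B [B [B [B [B [C [D r]]] || [C [D q]]] || [C [C [D r]] && [D ( [B [C [D q]]] )]]] || [C [D q]]] || [C [D q]]]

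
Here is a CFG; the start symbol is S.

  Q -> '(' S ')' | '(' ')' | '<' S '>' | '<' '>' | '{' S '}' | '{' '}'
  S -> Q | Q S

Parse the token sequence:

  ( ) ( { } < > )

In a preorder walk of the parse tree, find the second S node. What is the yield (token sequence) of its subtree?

( { } < > )

[S [Q ( )] [S [Q ( [S [Q { }] [S [Q < >]]] )]]]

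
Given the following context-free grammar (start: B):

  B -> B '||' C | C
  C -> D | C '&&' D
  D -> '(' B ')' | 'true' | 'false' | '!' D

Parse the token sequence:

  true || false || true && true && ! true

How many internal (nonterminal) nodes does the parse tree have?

[B [B [B [C [D true]]] || [C [D false]]] || [C [C [C [D true]] && [D true]] && [D ! [D true]]]]

14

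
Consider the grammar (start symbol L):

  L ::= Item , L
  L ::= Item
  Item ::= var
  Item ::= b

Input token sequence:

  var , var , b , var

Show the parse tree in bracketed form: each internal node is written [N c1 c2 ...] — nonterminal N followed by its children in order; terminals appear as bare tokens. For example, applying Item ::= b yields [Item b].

[L [Item var] , [L [Item var] , [L [Item b] , [L [Item var]]]]]

L
Item , L
var , L
var , Item , L
var , var , L
var , var , Item , L
var , var , b , L
var , var , b , Item
var , var , b , var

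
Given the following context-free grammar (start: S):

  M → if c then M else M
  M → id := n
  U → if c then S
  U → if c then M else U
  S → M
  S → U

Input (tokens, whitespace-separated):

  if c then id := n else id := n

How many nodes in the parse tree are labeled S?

[S [M if c then [M id := n] else [M id := n]]]

1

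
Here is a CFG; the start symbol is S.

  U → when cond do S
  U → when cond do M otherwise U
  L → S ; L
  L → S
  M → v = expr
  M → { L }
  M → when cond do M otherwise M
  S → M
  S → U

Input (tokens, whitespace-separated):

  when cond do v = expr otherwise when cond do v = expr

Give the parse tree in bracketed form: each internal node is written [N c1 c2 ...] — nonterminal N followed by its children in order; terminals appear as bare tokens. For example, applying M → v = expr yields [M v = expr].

S
U
when cond do M otherwise U
when cond do v = expr otherwise U
when cond do v = expr otherwise when cond do S
when cond do v = expr otherwise when cond do M
when cond do v = expr otherwise when cond do v = expr

[S [U when cond do [M v = expr] otherwise [U when cond do [S [M v = expr]]]]]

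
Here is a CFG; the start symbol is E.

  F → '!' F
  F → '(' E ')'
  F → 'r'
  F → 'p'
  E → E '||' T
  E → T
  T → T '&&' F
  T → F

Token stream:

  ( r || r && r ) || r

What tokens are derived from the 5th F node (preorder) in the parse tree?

[E [E [T [F ( [E [E [T [F r]]] || [T [T [F r]] && [F r]]] )]]] || [T [F r]]]

r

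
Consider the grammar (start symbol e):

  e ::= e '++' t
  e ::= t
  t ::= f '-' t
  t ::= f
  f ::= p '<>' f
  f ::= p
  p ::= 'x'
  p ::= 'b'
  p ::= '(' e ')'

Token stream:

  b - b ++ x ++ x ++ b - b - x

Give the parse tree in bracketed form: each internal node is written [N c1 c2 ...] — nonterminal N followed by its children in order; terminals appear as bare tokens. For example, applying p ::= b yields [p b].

[e [e [e [e [t [f [p b]] - [t [f [p b]]]]] ++ [t [f [p x]]]] ++ [t [f [p x]]]] ++ [t [f [p b]] - [t [f [p b]] - [t [f [p x]]]]]]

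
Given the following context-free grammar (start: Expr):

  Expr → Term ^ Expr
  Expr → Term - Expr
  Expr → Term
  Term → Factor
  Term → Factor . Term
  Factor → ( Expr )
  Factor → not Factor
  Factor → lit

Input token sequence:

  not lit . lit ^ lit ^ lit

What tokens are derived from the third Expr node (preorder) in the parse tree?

lit

[Expr [Term [Factor not [Factor lit]] . [Term [Factor lit]]] ^ [Expr [Term [Factor lit]] ^ [Expr [Term [Factor lit]]]]]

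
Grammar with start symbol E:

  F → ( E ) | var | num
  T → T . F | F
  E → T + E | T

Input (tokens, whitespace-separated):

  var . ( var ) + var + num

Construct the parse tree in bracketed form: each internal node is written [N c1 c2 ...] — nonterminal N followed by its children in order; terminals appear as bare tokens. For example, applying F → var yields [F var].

[E [T [T [F var]] . [F ( [E [T [F var]]] )]] + [E [T [F var]] + [E [T [F num]]]]]

E
T + E
T . F + E
F . F + E
var . F + E
var . ( E ) + E
var . ( T ) + E
var . ( F ) + E
var . ( var ) + E
var . ( var ) + T + E
var . ( var ) + F + E
var . ( var ) + var + E
var . ( var ) + var + T
var . ( var ) + var + F
var . ( var ) + var + num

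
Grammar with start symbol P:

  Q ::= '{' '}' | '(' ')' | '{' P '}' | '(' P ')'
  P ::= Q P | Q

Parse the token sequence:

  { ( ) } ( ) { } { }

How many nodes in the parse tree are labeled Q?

5

[P [Q { [P [Q ( )]] }] [P [Q ( )] [P [Q { }] [P [Q { }]]]]]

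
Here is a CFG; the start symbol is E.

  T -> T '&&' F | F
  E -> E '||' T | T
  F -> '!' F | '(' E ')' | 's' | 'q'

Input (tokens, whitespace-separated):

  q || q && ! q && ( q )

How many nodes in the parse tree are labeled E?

[E [E [T [F q]]] || [T [T [T [F q]] && [F ! [F q]]] && [F ( [E [T [F q]]] )]]]

3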